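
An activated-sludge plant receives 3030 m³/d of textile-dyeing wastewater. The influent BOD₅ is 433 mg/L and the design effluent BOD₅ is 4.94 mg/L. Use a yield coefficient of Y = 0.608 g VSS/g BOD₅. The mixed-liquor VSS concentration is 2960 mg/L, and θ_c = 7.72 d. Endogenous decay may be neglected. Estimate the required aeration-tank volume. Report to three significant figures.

V ≈ 2060 m³

Biomass mass balance (decay neglected): V·X = Y·Q·(S₀ − S)·θ_c, so V = 0.608 × 3030 × (433 − 4.94) × 7.72 / 2960 = 2057 m³.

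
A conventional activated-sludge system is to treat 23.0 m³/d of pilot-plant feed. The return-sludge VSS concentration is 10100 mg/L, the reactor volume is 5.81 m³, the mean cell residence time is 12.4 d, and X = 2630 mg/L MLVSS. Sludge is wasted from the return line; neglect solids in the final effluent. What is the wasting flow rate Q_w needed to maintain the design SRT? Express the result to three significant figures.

Wasting from the return line (neglecting effluent solids): Q_w = V·X / (θ_c·X_r) = 5.810 × 2630 / (12.4 × 10100) = 0.1220 m³/d.

Q_w ≈ 0.122 m³/d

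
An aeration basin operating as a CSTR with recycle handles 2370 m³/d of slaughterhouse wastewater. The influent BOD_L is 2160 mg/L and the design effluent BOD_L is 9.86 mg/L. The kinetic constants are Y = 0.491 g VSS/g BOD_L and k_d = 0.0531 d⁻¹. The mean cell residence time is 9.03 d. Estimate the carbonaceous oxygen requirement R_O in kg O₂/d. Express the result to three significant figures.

R_O ≈ 2690 kg O₂/d

The observed yield is Y_obs = Y/(1 + k_d·θ_c) = 0.491 / (1 + 0.0531 × 9.03) = 0.491 / 1.479 = 0.3319 g VSS per g BOD_L removed.
ΔS = 2160 − 9.86 = 2150 mg/L, so the substrate removal rate is 2370 × 2150/1000 = 5096 kg BOD_L/d.
Biomass synthesised: P_X = Y_obs × 5096 = 1691 kg VSS/d.
Carbonaceous O₂ demand = substrate oxidised − cell-mass equivalent = 5096 − 1.42 × 1691 = 2694 kg O₂/d.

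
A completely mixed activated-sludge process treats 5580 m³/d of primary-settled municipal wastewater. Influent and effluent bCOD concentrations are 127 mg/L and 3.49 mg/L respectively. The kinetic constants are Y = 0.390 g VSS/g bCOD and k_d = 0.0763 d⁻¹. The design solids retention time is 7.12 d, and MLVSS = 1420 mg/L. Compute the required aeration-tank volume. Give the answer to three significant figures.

Steady-state biomass mass balance: V·X·(1 + k_d·θ_c) = Y·Q·(S₀ − S)·θ_c, so V = 0.390 × 5580 × (127 − 3.49) × 7.12 / [1420 × (1 + 0.0763 × 7.12)] = 1.91×10^6 / 2191 = 873.3 m³.

V ≈ 873 m³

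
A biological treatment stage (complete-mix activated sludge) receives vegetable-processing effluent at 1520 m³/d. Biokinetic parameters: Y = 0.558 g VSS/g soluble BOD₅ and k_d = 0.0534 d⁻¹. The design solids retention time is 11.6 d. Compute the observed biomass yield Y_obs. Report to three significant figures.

Y_obs ≈ 0.345 g VSS/g soluble BOD₅

Y_obs = Y / (1 + k_d θ_c) = 0.558 / (1 + 0.0534 × 11.6) = 0.558 / 1.619 = 0.3446.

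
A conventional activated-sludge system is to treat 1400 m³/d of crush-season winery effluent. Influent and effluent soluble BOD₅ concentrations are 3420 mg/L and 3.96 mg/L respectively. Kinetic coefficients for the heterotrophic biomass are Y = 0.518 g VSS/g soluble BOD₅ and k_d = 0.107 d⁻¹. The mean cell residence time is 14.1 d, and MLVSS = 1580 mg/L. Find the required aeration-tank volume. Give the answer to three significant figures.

V ≈ 8810 m³

From the SRT design equation V = Y Q (S₀−S) θ_c / [X (1 + k_d θ_c)] = 0.518 × 1400 × (3420 − 3.96) × 14.1 / [1580 × (1 + 0.107 × 14.1)] = 3.49×10^7 / 3964 = 8812 m³.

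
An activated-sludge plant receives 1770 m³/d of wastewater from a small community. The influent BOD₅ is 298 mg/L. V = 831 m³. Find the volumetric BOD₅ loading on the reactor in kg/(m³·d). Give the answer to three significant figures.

L_v ≈ 0.635 kg BOD₅/(m³·d)

Applied BOD₅ load per unit volume = Q·S₀/V = (1770 × 298/1000)/831.0 = 0.6347 kg BOD₅·m⁻³·d⁻¹.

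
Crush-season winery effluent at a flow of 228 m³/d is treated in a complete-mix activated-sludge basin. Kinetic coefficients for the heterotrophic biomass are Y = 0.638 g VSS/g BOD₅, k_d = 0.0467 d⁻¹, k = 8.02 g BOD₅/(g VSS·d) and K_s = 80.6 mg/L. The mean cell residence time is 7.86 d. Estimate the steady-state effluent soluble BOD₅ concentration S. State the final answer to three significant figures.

S ≈ 2.84 mg/L

For a completely mixed reactor with recycle the Lawrence–McCarty relation gives S = K_s·(1 + k_d·θ_c) / [θ_c·(Y·k − k_d) − 1] = 80.6 × (1 + 0.0467 × 7.86) / [7.86 × (0.638 × 8.02 − 0.0467) − 1] = 110.2 / 38.85 = 2.836 mg/L.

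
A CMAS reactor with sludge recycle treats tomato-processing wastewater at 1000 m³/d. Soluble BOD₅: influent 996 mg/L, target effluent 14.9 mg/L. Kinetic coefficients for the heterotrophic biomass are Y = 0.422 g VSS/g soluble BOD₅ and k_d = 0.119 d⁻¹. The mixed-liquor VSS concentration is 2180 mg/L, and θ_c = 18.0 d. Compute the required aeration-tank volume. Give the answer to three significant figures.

V ≈ 1090 m³

From the SRT design equation V = Y Q (S₀−S) θ_c / [X (1 + k_d θ_c)] = 0.422 × 1000 × (996 − 14.9) × 18.0 / [2180 × (1 + 0.119 × 18.0)] = 7.45×10^6 / 6850 = 1088 m³.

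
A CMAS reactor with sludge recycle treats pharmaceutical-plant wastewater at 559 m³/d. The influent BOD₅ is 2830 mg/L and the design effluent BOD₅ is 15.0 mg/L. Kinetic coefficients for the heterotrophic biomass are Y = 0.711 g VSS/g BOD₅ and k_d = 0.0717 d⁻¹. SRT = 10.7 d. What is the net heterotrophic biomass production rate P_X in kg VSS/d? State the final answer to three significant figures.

The observed yield is Y_obs = Y/(1 + k_d·θ_c) = 0.711 / (1 + 0.0717 × 10.7) = 0.711 / 1.767 = 0.4023 g VSS per g BOD₅ removed.
ΔS = 2830 − 15.0 = 2815 mg/L, so the substrate removal rate is 559 × 2815/1000 = 1574 kg BOD₅/d.
Net biomass production P_X = Y_obs × Q·(S₀ − S) = 0.4023 × 1574 = 633.1 kg VSS/d.

P_X ≈ 633 kg VSS/d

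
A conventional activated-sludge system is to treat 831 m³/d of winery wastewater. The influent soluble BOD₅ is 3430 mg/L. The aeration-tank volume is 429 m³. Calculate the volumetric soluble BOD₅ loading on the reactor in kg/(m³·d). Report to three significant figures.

L_v ≈ 6.64 kg soluble BOD₅/(m³·d)

Volumetric loading L_v = Q·S₀ / V = 831 × 3430 g/m³ / 429.0 m³ = 6644 g/(m³·d) = 6.644 kg soluble BOD₅/(m³·d).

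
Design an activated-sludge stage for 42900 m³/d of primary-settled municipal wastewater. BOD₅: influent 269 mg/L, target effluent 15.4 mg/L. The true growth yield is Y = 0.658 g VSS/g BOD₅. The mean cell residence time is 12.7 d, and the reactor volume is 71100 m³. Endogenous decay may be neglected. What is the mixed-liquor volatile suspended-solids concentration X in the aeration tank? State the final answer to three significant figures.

From V·X = Y·Q·(S₀ − S)·θ_c (decay neglected): X = 0.658 × 42900 × (269 − 15.4) × 12.7 / 71100 = 1279 mg/L.

X ≈ 1280 mg/L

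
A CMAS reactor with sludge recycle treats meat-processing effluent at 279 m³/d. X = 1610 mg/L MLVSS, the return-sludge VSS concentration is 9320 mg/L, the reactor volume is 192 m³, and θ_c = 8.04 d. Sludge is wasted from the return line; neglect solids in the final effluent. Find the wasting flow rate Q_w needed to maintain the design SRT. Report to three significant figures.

Q_w = (V·X)/(θ_c X_r) = 192.0 × 1610 / (8.04 × 9320) = 4.125 m³/d.

Q_w ≈ 4.13 m³/d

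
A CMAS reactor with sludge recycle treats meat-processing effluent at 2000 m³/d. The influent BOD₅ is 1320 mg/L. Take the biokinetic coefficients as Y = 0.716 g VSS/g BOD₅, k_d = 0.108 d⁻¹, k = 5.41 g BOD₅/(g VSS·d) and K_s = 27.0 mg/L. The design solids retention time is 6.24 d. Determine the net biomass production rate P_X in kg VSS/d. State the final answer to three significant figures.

P_X ≈ 1130 kg VSS/d

Effluent substrate depends only on kinetics and SRT: S = K_s(1 + k_d θ_c) / [θ_c(Yk − k_d) − 1] = 27.0 × (1 + 0.108 × 6.24) / [6.24 × (0.716 × 5.41 − 0.108) − 1] = 45.20 / 22.50 = 2.009 mg/L.
Y_obs = Y / (1 + k_d θ_c) = 0.716 / (1 + 0.108 × 6.24) = 0.716 / 1.674 = 0.4277.
Substrate removed = Q·(S₀ − S) = 2000 m³/d × (1320 − 2.01) g/m³ = 2.64×10^6 g/d = 2636 kg/d.
So the net sludge growth is P_X = 0.4277 × 2636 = 1128 kg VSS/d.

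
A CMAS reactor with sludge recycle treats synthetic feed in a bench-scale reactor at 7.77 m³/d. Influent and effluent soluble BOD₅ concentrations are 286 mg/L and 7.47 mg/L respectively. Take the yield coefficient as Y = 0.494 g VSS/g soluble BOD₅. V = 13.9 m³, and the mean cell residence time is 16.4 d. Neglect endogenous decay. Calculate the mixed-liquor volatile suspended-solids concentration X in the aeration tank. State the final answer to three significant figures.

From V·X = Y·Q·(S₀ − S)·θ_c (decay neglected): X = 0.494 × 7.77 × (286 − 7.47) × 16.4 / 13.9 = 1261 mg/L.

X ≈ 1260 mg/L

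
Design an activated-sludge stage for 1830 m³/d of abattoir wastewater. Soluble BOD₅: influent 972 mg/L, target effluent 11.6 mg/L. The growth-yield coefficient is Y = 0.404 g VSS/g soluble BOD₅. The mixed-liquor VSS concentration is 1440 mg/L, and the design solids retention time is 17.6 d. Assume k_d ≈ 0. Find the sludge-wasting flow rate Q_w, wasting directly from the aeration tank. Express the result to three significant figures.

V·X = Y·Q·ΔS·θ_c gives V = 0.404 × 1830 × (972 − 11.6) × 17.6 / 1440 = 8678 m³.
Wasting from the aeration tank: Q_w = V / θ_c = 8678 / 17.6 = 493.1 m³/d.

Q_w ≈ 493 m³/d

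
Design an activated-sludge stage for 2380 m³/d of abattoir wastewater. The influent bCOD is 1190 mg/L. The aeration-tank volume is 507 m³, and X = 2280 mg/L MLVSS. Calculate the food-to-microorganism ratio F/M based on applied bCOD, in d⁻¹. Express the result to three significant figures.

F/M ≈ 2.45 d⁻¹

F/M = Q·S₀ / (V·X) = 2380 × 1190 / (507.0 × 2280) = 2.450 g bCOD·(g VSS·d)⁻¹.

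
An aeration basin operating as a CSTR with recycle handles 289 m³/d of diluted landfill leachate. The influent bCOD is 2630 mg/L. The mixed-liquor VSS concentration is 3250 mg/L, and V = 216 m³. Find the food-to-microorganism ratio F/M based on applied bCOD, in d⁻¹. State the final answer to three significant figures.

F/M ≈ 1.08 d⁻¹

Food-to-microorganism ratio F/M = Q S₀ / (V X) = 289 × 2630 / (216.0 × 3250) = 1.083 d⁻¹.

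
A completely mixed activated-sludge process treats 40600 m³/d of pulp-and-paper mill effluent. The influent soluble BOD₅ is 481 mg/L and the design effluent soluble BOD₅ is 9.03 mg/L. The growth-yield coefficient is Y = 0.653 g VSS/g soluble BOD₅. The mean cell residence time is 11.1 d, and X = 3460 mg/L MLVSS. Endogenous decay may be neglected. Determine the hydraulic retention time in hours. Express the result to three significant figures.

V·X = Y·Q·ΔS·θ_c gives V = 0.653 × 40600 × (481 − 9.03) × 11.1 / 3460 = 40142 m³.
Hydraulic retention time τ = V/Q = 40142 / 40600 = 0.9887 d = 23.73 h.

τ ≈ 23.7 h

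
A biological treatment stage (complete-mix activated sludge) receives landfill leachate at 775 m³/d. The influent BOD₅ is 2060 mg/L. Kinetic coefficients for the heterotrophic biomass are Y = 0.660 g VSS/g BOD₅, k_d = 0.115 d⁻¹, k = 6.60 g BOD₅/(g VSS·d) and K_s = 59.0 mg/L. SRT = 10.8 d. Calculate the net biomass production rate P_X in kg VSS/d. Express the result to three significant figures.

For a completely mixed reactor with recycle the Lawrence–McCarty relation gives S = K_s·(1 + k_d·θ_c) / [θ_c·(Y·k − k_d) − 1] = 59.0 × (1 + 0.115 × 10.8) / [10.8 × (0.660 × 6.60 − 0.115) − 1] = 132.3 / 44.80 = 2.952 mg/L.
Correct the yield for decay: Y_obs = Y/(1 + k_d θ_c) = 0.660 / (1 + 0.115 × 10.8) = 0.660 / 2.242 = 0.2944.
Mass of BOD₅ removed per day: Q(S₀ − S) = 775 × 2057 g/m³ = 1594 kg/d.
P_X = Y_obs · Q(S₀ − S) = 0.2944 × 1594 = 469.3 kg VSS/d.

P_X ≈ 469 kg VSS/d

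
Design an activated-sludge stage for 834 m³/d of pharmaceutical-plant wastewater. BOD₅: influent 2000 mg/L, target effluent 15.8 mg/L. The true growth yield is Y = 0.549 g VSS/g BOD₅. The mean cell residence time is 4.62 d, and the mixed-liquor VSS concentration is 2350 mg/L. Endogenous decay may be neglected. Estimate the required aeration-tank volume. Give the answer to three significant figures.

V ≈ 1790 m³

With k_d = 0 the design equation reduces to V = Y Q (S₀−S) θ_c / X = 0.549 × 834 × (2000 − 15.8) × 4.62 / 2350 = 1786 m³.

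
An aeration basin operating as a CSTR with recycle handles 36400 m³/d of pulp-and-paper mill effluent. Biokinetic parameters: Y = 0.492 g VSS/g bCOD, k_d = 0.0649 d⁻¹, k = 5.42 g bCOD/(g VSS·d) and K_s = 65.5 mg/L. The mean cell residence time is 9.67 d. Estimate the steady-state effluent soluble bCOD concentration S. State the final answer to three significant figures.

S ≈ 4.41 mg/L

Effluent substrate depends only on kinetics and SRT: S = K_s(1 + k_d θ_c) / [θ_c(Yk − k_d) − 1] = 65.5 × (1 + 0.0649 × 9.67) / [9.67 × (0.492 × 5.42 − 0.0649) − 1] = 106.6 / 24.16 = 4.413 mg/L.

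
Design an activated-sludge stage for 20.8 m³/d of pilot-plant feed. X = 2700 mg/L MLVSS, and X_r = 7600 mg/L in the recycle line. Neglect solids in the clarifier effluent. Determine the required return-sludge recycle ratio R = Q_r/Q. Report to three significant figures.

Solids balance on the clarifier gives (1+R)X = R·X_r, so R = X/(X_r − X) = 2700 / (7600 − 2700) = 0.5510.

R ≈ 0.551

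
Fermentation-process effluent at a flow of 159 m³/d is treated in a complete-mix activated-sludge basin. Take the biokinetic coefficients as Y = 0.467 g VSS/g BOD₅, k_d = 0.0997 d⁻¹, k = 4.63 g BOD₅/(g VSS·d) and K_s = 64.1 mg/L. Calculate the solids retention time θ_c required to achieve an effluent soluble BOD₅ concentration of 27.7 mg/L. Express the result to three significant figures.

θ_c ≈ 1.81 d

From 1/θ_c = Y·k·S/(K_s + S) − k_d: Y·k·S/(K_s+S) = 0.467 × 4.63 × 27.7 / (64.1 + 27.7) = 0.6524 d⁻¹.
Then 1/θ_c = μ − k_d = 0.6524 − 0.0997 = 0.5527 d⁻¹, giving θ_c = 1.809 d.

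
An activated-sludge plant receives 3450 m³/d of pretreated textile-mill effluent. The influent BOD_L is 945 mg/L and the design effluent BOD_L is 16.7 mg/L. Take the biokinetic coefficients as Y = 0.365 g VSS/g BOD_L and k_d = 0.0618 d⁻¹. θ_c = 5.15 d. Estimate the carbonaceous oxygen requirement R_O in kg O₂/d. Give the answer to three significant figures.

R_O ≈ 1940 kg O₂/d

Correct the yield for decay: Y_obs = Y/(1 + k_d θ_c) = 0.365 / (1 + 0.0618 × 5.15) = 0.365 / 1.318 = 0.2769.
Substrate removed = Q·(S₀ − S) = 3450 m³/d × (945 − 16.7) g/m³ = 3.2×10^6 g/d = 3203 kg/d.
Biomass synthesised: P_X = Y_obs × 3203 = 886.7 kg VSS/d.
R_O = Q·(S₀ − S) − 1.42·P_X = 3203 − 1.42 × 886.7 = 1943 kg O₂/d.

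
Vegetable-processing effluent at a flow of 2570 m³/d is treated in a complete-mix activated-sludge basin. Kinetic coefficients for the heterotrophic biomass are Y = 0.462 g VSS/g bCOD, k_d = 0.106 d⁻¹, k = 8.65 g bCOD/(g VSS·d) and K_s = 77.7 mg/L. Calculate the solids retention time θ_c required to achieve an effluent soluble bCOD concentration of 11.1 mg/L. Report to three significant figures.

θ_c ≈ 2.54 d

From 1/θ_c = Y·k·S/(K_s + S) − k_d: Y·k·S/(K_s+S) = 0.462 × 8.65 × 11.1 / (77.7 + 11.1) = 0.4995 d⁻¹.
Then 1/θ_c = μ − k_d = 0.4995 − 0.106 = 0.3935 d⁻¹, giving θ_c = 2.541 d.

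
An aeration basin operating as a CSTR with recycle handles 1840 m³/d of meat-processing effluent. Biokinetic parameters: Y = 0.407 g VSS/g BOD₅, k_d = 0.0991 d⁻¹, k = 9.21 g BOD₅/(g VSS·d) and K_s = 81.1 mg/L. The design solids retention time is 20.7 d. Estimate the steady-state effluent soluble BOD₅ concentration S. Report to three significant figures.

From the Monod/SRT balance for a CMAS, S = K_s·(1+k_d θ_c)/[θ_c·(Y k − k_d) − 1] = 81.1 × (1 + 0.0991 × 20.7) / [20.7 × (0.407 × 9.21 − 0.0991) − 1] = 247.5 / 74.54 = 3.320 mg/L.

S ≈ 3.32 mg/L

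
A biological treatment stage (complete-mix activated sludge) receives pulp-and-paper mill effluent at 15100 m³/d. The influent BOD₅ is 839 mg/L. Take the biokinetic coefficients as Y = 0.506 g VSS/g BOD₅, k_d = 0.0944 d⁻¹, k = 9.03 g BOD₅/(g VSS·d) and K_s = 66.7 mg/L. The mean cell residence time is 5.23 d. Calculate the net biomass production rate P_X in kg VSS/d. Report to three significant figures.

P_X ≈ 4270 kg VSS/d

Effluent substrate depends only on kinetics and SRT: S = K_s(1 + k_d θ_c) / [θ_c(Yk − k_d) − 1] = 66.7 × (1 + 0.0944 × 5.23) / [5.23 × (0.506 × 9.03 − 0.0944) − 1] = 99.63 / 22.40 = 4.447 mg/L.
Y_obs = Y / (1 + k_d θ_c) = 0.506 / (1 + 0.0944 × 5.23) = 0.506 / 1.494 = 0.3388.
Substrate removed = Q·(S₀ − S) = 15100 m³/d × (839 − 4.45) g/m³ = 1.26×10^7 g/d = 12602 kg/d.
Net biomass production P_X = Y_obs × Q·(S₀ − S) = 0.3388 × 12602 = 4269 kg VSS/d.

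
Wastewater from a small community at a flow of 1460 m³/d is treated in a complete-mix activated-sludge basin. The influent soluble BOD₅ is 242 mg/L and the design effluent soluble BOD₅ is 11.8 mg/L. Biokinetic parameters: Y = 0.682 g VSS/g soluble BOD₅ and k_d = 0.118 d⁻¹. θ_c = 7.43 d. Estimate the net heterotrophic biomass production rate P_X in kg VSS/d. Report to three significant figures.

The observed yield is Y_obs = Y/(1 + k_d·θ_c) = 0.682 / (1 + 0.118 × 7.43) = 0.682 / 1.877 = 0.3634 g VSS per g soluble BOD₅ removed.
Substrate removed = Q·(S₀ − S) = 1460 m³/d × (242 − 11.8) g/m³ = 3.36×10^5 g/d = 336.1 kg/d.
Net biomass production P_X = Y_obs × Q·(S₀ − S) = 0.3634 × 336.1 = 122.1 kg VSS/d.

P_X ≈ 122 kg VSS/d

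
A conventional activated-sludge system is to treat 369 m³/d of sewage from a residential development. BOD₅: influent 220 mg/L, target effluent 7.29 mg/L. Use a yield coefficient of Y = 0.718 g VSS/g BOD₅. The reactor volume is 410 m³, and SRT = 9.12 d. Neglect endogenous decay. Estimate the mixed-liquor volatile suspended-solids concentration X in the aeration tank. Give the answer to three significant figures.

X ≈ 1250 mg/L

From V·X = Y·Q·(S₀ − S)·θ_c (decay neglected): X = 0.718 × 369 × (220 − 7.29) × 9.12 / 410 = 1254 mg/L.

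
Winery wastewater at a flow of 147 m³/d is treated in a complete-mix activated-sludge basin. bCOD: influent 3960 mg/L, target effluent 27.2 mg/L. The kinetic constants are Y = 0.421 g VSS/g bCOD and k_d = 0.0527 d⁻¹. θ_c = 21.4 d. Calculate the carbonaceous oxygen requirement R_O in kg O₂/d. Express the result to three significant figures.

R_O ≈ 416 kg O₂/d

Y_obs = Y / (1 + k_d θ_c) = 0.421 / (1 + 0.0527 × 21.4) = 0.421 / 2.128 = 0.1979.
ΔS = 3960 − 27.2 = 3933 mg/L, so the substrate removal rate is 147 × 3933/1000 = 578.1 kg bCOD/d.
Biomass synthesised: P_X = Y_obs × 578.1 = 114.4 kg VSS/d.
Carbonaceous O₂ demand = substrate oxidised − cell-mass equivalent = 578.1 − 1.42 × 114.4 = 415.7 kg O₂/d.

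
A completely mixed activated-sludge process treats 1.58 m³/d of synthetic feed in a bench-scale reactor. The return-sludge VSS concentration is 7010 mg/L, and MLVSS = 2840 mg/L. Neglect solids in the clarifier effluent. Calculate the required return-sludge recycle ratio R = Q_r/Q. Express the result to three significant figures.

Mass balance around the secondary clarifier (neglecting effluent solids): R = X / (X_r − X) = 2840 / (7010 − 2840) = 0.6811.

R ≈ 0.681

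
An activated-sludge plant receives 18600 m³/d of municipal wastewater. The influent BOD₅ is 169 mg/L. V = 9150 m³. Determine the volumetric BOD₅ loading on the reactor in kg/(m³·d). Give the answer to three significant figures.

Volumetric loading L_v = Q·S₀ / V = 18600 × 169 g/m³ / 9150 m³ = 343.5 g/(m³·d) = 0.3435 kg BOD₅/(m³·d).

L_v ≈ 0.344 kg BOD₅/(m³·d)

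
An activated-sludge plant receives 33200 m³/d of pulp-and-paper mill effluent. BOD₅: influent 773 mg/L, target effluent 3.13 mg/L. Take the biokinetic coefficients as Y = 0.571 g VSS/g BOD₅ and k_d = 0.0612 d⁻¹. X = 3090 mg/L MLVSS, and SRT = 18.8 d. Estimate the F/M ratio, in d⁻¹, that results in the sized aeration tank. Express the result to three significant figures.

F/M ≈ 0.201 d⁻¹

Steady-state biomass mass balance: V·X·(1 + k_d·θ_c) = Y·Q·(S₀ − S)·θ_c, so V = 0.571 × 33200 × (773 − 3.13) × 18.8 / [3090 × (1 + 0.0612 × 18.8)] = 2.74×10^8 / 6645 = 41289 m³.
F/M = Q·S₀ / (V·X) = 33200 × 773 / (41289 × 3090) = 0.2011 g BOD₅·(g VSS·d)⁻¹.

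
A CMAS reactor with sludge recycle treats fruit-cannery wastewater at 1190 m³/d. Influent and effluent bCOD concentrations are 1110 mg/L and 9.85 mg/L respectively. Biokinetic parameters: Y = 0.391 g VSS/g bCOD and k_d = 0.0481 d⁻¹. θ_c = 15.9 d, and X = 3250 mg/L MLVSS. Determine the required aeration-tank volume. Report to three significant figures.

From the SRT design equation V = Y Q (S₀−S) θ_c / [X (1 + k_d θ_c)] = 0.391 × 1190 × (1110 − 9.85) × 15.9 / [3250 × (1 + 0.0481 × 15.9)] = 8.14×10^6 / 5736 = 1419 m³.

V ≈ 1420 m³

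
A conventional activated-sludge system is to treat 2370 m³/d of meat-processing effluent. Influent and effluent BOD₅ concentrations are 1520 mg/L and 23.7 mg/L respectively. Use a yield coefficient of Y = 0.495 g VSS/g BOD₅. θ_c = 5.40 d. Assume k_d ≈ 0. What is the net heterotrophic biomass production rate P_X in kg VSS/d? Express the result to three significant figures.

Since k_d ≈ 0, Y_obs = Y = 0.495 g VSS/g BOD₅.
Substrate removed = Q·(S₀ − S) = 2370 m³/d × (1520 − 23.7) g/m³ = 3.55×10^6 g/d = 3546 kg/d.
Net biomass production P_X = Y_obs × Q·(S₀ − S) = 0.4950 × 3546 = 1755 kg VSS/d.

P_X ≈ 1760 kg VSS/d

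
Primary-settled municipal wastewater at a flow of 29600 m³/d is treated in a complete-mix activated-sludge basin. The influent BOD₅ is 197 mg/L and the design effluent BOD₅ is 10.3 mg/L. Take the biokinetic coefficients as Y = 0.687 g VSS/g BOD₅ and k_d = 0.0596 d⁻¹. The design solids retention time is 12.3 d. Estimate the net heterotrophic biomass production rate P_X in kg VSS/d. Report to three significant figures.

Correct the yield for decay: Y_obs = Y/(1 + k_d θ_c) = 0.687 / (1 + 0.0596 × 12.3) = 0.687 / 1.733 = 0.3964.
Mass of BOD₅ removed per day: Q(S₀ − S) = 29600 × 186.7 g/m³ = 5526 kg/d.
So the net sludge growth is P_X = 0.3964 × 5526 = 2191 kg VSS/d.

P_X ≈ 2190 kg VSS/d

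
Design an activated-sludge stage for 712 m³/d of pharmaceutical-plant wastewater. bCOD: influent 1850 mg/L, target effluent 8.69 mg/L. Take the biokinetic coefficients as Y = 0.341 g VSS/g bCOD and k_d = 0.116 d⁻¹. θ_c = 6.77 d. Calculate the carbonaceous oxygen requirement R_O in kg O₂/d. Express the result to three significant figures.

Correct the yield for decay: Y_obs = Y/(1 + k_d θ_c) = 0.341 / (1 + 0.116 × 6.77) = 0.341 / 1.785 = 0.1910.
ΔS = 1850 − 8.69 = 1841 mg/L, so the substrate removal rate is 712 × 1841/1000 = 1311 kg bCOD/d.
Net sludge production P_X = 0.1910 × 1311 = 250.4 kg VSS/d.
Carbonaceous O₂ demand = substrate oxidised − cell-mass equivalent = 1311 − 1.42 × 250.4 = 955.4 kg O₂/d.

R_O ≈ 955 kg O₂/d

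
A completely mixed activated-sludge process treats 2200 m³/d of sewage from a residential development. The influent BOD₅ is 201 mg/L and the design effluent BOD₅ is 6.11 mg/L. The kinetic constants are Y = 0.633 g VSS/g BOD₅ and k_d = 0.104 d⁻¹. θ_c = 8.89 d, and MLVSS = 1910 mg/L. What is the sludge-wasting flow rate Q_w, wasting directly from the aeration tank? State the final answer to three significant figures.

Rearranging the biomass balance for a CMAS with decay, V = Y·Q·ΔS·θ_c / [X·(1+k_d θ_c)] = 0.633 × 2200 × (201 − 6.11) × 8.89 / [1910 × (1 + 0.104 × 8.89)] = 2.41×10^6 / 3676 = 656.4 m³.
With mixed-liquor wasting, θ_c = V/Q_w, so Q_w = V/θ_c = 656.4/8.89 = 73.83 m³/d.

Q_w ≈ 73.8 m³/d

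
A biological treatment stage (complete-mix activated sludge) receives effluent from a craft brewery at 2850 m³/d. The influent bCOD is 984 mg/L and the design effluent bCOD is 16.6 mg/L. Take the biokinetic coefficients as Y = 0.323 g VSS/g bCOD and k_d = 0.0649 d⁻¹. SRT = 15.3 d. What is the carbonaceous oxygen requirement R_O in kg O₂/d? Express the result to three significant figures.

R_O ≈ 2120 kg O₂/d

Observed yield with endogenous decay: Y_obs = Y / (1 + k_d·θ_c) = 0.323 / (1 + 0.0649 × 15.3) = 0.323 / 1.993 = 0.1621 g VSS/g bCOD.
ΔS = 984 − 16.6 = 967.4 mg/L, so the substrate removal rate is 2850 × 967.4/1000 = 2757 kg bCOD/d.
Biomass synthesised: P_X = Y_obs × 2757 = 446.8 kg VSS/d.
Carbonaceous O₂ demand = substrate oxidised − cell-mass equivalent = 2757 − 1.42 × 446.8 = 2123 kg O₂/d.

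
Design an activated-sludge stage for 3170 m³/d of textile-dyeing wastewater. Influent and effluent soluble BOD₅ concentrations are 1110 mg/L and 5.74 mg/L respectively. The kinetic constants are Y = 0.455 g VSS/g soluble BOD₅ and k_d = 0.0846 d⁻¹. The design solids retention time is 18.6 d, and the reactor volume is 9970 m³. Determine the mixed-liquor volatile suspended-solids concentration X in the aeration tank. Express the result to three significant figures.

X ≈ 1150 mg/L

From V·X·(1 + k_d·θ_c) = Y·Q·(S₀ − S)·θ_c: X = 0.455 × 3170 × (1110 − 5.74) × 18.6 / [9970 × (1 + 0.0846 × 18.6)] = 1155 mg/L.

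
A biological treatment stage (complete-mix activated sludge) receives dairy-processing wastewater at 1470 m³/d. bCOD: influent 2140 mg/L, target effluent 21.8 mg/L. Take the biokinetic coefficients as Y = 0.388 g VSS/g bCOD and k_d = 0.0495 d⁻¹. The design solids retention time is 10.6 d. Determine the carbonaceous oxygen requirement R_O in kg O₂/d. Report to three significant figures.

R_O ≈ 1990 kg O₂/d

Observed yield with endogenous decay: Y_obs = Y / (1 + k_d·θ_c) = 0.388 / (1 + 0.0495 × 10.6) = 0.388 / 1.525 = 0.2545 g VSS/g bCOD.
Q·(S₀ − S) = 1470 × (2140 − 21.8) × 10⁻³ = 3114 kg/d removed.
Biomass synthesised: P_X = Y_obs × 3114 = 792.4 kg VSS/d.
Carbonaceous O₂ demand = substrate oxidised − cell-mass equivalent = 3114 − 1.42 × 792.4 = 1989 kg O₂/d.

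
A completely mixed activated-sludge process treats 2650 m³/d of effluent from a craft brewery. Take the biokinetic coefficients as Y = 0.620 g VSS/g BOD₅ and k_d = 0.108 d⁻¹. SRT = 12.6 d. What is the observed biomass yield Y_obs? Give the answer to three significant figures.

Y_obs ≈ 0.263 g VSS/g BOD₅

Y_obs = Y / (1 + k_d θ_c) = 0.620 / (1 + 0.108 × 12.6) = 0.620 / 2.361 = 0.2626.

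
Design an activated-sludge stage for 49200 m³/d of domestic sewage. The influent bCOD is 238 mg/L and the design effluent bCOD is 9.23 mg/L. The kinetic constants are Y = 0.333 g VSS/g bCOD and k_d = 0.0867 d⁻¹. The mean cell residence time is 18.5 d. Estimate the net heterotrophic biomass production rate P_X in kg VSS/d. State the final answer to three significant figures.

P_X ≈ 1440 kg VSS/d

The observed yield is Y_obs = Y/(1 + k_d·θ_c) = 0.333 / (1 + 0.0867 × 18.5) = 0.333 / 2.604 = 0.1279 g VSS per g bCOD removed.
Mass of bCOD removed per day: Q(S₀ − S) = 49200 × 228.8 g/m³ = 11255 kg/d.
Biomass produced: P_X = Y_obs·Q·ΔS = 0.1279 × 11255 ≈ 1439 kg VSS/d.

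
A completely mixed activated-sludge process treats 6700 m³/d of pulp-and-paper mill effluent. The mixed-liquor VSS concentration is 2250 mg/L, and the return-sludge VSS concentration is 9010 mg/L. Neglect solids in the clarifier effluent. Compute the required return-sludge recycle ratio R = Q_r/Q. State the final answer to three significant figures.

Solids balance on the clarifier gives (1+R)X = R·X_r, so R = X/(X_r − X) = 2250 / (9010 − 2250) = 0.3328.

R ≈ 0.333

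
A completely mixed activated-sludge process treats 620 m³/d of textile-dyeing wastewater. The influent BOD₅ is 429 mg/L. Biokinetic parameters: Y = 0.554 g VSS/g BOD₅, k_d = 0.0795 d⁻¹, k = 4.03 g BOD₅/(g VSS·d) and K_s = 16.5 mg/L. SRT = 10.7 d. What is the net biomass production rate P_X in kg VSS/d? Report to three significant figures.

P_X ≈ 79.4 kg VSS/d

Effluent substrate depends only on kinetics and SRT: S = K_s(1 + k_d θ_c) / [θ_c(Yk − k_d) − 1] = 16.5 × (1 + 0.0795 × 10.7) / [10.7 × (0.554 × 4.03 − 0.0795) − 1] = 30.54 / 22.04 = 1.386 mg/L.
Observed yield with endogenous decay: Y_obs = Y / (1 + k_d·θ_c) = 0.554 / (1 + 0.0795 × 10.7) = 0.554 / 1.851 = 0.2994 g VSS/g BOD₅.
Substrate removed = Q·(S₀ − S) = 620 m³/d × (429 − 1.39) g/m³ = 2.65×10^5 g/d = 265.1 kg/d.
So the net sludge growth is P_X = 0.2994 × 265.1 = 79.36 kg VSS/d.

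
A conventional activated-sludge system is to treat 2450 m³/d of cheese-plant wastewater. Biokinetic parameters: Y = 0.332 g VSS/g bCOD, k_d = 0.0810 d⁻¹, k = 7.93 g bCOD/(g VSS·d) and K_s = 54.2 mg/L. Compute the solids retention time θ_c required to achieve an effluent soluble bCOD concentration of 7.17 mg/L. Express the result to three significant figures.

At the target effluent, Y k S/(K_s+S) = 0.332×7.93×7.17/61.37 = 0.3076 d⁻¹.
1/θ_c = 0.3076 − 0.0810 = 0.2266 d⁻¹, so θ_c = 4.413 d.

θ_c ≈ 4.41 d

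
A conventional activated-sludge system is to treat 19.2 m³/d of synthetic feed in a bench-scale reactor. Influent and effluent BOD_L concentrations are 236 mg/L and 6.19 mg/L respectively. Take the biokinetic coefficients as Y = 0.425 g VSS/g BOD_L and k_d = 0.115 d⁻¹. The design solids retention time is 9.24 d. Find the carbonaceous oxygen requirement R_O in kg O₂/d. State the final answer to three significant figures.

Y_obs = Y / (1 + k_d θ_c) = 0.425 / (1 + 0.115 × 9.24) = 0.425 / 2.063 = 0.2061.
Substrate removed = Q·(S₀ − S) = 19.2 m³/d × (236 − 6.19) g/m³ = 4.41×10^3 g/d = 4.412 kg/d.
Biomass synthesised: P_X = Y_obs × 4.412 = 0.9092 kg VSS/d.
R_O = Q·ΔS − 1.42 P_X = 4.412 − 1.291 = 3.121 kg O₂/d.

R_O ≈ 3.12 kg O₂/d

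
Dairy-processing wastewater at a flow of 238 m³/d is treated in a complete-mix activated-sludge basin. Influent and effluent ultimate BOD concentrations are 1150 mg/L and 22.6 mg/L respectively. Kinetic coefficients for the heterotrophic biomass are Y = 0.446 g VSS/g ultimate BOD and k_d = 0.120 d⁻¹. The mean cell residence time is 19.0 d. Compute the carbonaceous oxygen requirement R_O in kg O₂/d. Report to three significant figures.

Y_obs = Y / (1 + k_d θ_c) = 0.446 / (1 + 0.120 × 19.0) = 0.446 / 3.280 = 0.1360.
Mass of ultimate BOD removed per day: Q(S₀ − S) = 238 × 1127 g/m³ = 268.3 kg/d.
P_X = Y_obs·Q·(S₀ − S) = 0.1360 × 268.3 = 36.49 kg VSS/d.
R_O = Q·(S₀ − S) − 1.42·P_X = 268.3 − 1.42 × 36.49 = 216.5 kg O₂/d.

R_O ≈ 217 kg O₂/d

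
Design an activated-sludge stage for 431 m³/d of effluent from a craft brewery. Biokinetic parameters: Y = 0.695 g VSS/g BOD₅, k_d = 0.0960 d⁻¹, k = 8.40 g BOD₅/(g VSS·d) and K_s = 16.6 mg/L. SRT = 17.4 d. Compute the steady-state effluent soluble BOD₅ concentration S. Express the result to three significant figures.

S ≈ 0.448 mg/L

Effluent substrate depends only on kinetics and SRT: S = K_s(1 + k_d θ_c) / [θ_c(Yk − k_d) − 1] = 16.6 × (1 + 0.0960 × 17.4) / [17.4 × (0.695 × 8.40 − 0.0960) − 1] = 44.33 / 98.91 = 0.4482 mg/L.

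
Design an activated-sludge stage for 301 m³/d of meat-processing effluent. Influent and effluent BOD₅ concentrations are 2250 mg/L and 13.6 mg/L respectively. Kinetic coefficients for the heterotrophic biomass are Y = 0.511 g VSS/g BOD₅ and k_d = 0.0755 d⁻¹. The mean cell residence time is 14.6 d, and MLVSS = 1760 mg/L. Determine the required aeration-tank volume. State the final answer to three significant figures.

Steady-state biomass mass balance: V·X·(1 + k_d·θ_c) = Y·Q·(S₀ − S)·θ_c, so V = 0.511 × 301 × (2250 − 13.6) × 14.6 / [1760 × (1 + 0.0755 × 14.6)] = 5.02×10^6 / 3700 = 1357 m³.

V ≈ 1360 m³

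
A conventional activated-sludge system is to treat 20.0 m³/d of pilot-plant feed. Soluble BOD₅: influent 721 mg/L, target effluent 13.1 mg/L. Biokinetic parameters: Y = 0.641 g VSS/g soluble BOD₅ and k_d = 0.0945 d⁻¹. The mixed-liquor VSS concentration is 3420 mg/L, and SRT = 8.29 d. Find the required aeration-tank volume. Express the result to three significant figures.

V ≈ 12.3 m³

From the SRT design equation V = Y Q (S₀−S) θ_c / [X (1 + k_d θ_c)] = 0.641 × 20.0 × (721 − 13.1) × 8.29 / [3420 × (1 + 0.0945 × 8.29)] = 7.52×10^4 / 6099 = 12.33 m³.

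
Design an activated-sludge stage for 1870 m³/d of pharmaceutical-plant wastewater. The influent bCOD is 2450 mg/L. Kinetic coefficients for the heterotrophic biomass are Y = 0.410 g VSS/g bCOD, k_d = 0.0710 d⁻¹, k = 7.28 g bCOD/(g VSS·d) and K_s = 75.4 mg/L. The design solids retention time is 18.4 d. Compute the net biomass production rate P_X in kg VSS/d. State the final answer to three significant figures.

Effluent substrate depends only on kinetics and SRT: S = K_s(1 + k_d θ_c) / [θ_c(Yk − k_d) − 1] = 75.4 × (1 + 0.0710 × 18.4) / [18.4 × (0.410 × 7.28 − 0.0710) − 1] = 173.9 / 52.61 = 3.305 mg/L.
The observed yield is Y_obs = Y/(1 + k_d·θ_c) = 0.410 / (1 + 0.0710 × 18.4) = 0.410 / 2.306 = 0.1778 g VSS per g bCOD removed.
Substrate removed = Q·(S₀ − S) = 1870 m³/d × (2450 − 3.31) g/m³ = 4.58×10^6 g/d = 4575 kg/d.
So the net sludge growth is P_X = 0.1778 × 4575 = 813.3 kg VSS/d.

P_X ≈ 813 kg VSS/d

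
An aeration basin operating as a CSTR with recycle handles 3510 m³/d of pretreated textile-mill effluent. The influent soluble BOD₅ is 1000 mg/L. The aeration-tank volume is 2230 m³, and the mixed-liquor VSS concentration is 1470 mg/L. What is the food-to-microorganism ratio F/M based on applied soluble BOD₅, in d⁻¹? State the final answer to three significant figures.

F/M ≈ 1.07 d⁻¹

F/M = applied load / biomass = Q·S₀/(V·X) = 3510 × 1000 / (2230 × 1470) = 1.071 d⁻¹.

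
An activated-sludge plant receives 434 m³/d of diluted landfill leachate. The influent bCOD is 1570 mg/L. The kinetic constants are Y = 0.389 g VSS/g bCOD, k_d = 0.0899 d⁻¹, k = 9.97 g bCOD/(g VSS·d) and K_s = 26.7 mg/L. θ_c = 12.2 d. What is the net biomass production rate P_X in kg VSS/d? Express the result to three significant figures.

P_X ≈ 126 kg VSS/d

Effluent substrate depends only on kinetics and SRT: S = K_s(1 + k_d θ_c) / [θ_c(Yk − k_d) − 1] = 26.7 × (1 + 0.0899 × 12.2) / [12.2 × (0.389 × 9.97 − 0.0899) − 1] = 55.98 / 45.22 = 1.238 mg/L.
Observed yield with endogenous decay: Y_obs = Y / (1 + k_d·θ_c) = 0.389 / (1 + 0.0899 × 12.2) = 0.389 / 2.097 = 0.1855 g VSS/g bCOD.
Substrate removed = Q·(S₀ − S) = 434 m³/d × (1570 − 1.24) g/m³ = 6.81×10^5 g/d = 680.8 kg/d.
P_X = Y_obs · Q(S₀ − S) = 0.1855 × 680.8 = 126.3 kg VSS/d.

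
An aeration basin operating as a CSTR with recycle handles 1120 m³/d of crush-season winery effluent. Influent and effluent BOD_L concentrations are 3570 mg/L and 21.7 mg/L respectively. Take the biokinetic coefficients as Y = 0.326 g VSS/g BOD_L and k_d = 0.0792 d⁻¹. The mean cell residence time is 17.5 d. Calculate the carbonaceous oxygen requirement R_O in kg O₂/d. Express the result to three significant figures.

Correct the yield for decay: Y_obs = Y/(1 + k_d θ_c) = 0.326 / (1 + 0.0792 × 17.5) = 0.326 / 2.386 = 0.1366.
Substrate removed = Q·(S₀ − S) = 1120 m³/d × (3570 − 21.7) g/m³ = 3.97×10^6 g/d = 3974 kg/d.
P_X = Y_obs·Q·(S₀ − S) = 0.1366 × 3974 = 543.0 kg VSS/d.
Carbonaceous O₂ demand = substrate oxidised − cell-mass equivalent = 3974 − 1.42 × 543.0 = 3203 kg O₂/d.

R_O ≈ 3200 kg O₂/d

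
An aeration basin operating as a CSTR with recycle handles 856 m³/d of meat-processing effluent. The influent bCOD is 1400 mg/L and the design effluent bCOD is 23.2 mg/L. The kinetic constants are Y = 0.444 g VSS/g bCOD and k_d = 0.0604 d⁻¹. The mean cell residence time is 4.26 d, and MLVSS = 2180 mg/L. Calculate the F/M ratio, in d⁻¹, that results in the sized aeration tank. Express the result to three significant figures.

Steady-state biomass mass balance: V·X·(1 + k_d·θ_c) = Y·Q·(S₀ − S)·θ_c, so V = 0.444 × 856 × (1400 − 23.2) × 4.26 / [2180 × (1 + 0.0604 × 4.26)] = 2.23×10^6 / 2741 = 813.3 m³.
F/M = Q·S₀ / (V·X) = 856 × 1400 / (813.3 × 2180) = 0.6759 g bCOD·(g VSS·d)⁻¹.

F/M ≈ 0.676 d⁻¹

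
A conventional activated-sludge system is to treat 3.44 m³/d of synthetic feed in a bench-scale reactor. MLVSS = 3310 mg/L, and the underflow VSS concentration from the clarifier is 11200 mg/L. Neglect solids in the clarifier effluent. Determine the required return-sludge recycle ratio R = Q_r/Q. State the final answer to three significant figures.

R ≈ 0.420

Mass balance around the secondary clarifier (neglecting effluent solids): R = X / (X_r − X) = 3310 / (11200 − 3310) = 0.4195.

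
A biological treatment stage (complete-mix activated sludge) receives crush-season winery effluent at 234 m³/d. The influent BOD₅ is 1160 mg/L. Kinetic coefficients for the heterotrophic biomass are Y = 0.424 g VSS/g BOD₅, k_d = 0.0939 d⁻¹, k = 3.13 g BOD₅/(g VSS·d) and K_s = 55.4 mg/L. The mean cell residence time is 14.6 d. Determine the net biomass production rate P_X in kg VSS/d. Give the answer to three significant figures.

P_X ≈ 48.2 kg VSS/d

From the Monod/SRT balance for a CMAS, S = K_s·(1+k_d θ_c)/[θ_c·(Y k − k_d) − 1] = 55.4 × (1 + 0.0939 × 14.6) / [14.6 × (0.424 × 3.13 − 0.0939) − 1] = 131.4 / 17.01 = 7.724 mg/L.
Y_obs = Y / (1 + k_d θ_c) = 0.424 / (1 + 0.0939 × 14.6) = 0.424 / 2.371 = 0.1788.
Mass of BOD₅ removed per day: Q(S₀ − S) = 234 × 1152 g/m³ = 269.6 kg/d.
Net biomass production P_X = Y_obs × Q·(S₀ − S) = 0.1788 × 269.6 = 48.22 kg VSS/d.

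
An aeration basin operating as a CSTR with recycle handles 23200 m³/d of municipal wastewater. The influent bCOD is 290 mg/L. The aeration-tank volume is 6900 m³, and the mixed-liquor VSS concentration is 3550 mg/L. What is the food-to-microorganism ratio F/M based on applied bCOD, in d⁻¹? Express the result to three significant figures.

Food-to-microorganism ratio F/M = Q S₀ / (V X) = 23200 × 290 / (6900 × 3550) = 0.2747 d⁻¹.

F/M ≈ 0.275 d⁻¹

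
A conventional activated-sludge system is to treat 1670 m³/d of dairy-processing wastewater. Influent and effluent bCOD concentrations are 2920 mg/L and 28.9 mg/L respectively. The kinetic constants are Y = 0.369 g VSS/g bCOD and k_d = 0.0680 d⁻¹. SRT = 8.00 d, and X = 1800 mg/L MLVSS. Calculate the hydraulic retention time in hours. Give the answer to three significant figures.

Steady-state biomass mass balance: V·X·(1 + k_d·θ_c) = Y·Q·(S₀ − S)·θ_c, so V = 0.369 × 1670 × (2920 − 28.9) × 8.00 / [1800 × (1 + 0.0680 × 8.00)] = 1.43×10^7 / 2779 = 5128 m³.
Hydraulic retention time τ = V/Q = 5128 / 1670 = 3.071 d = 73.70 h.

τ ≈ 73.7 h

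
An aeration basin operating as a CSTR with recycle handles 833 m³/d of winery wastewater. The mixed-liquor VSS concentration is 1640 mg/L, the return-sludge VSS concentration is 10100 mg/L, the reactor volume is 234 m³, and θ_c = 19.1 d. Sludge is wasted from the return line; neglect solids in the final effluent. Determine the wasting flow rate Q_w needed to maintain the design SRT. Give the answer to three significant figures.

Q_w = (V·X)/(θ_c X_r) = 234.0 × 1640 / (19.1 × 10100) = 1.989 m³/d.

Q_w ≈ 1.99 m³/d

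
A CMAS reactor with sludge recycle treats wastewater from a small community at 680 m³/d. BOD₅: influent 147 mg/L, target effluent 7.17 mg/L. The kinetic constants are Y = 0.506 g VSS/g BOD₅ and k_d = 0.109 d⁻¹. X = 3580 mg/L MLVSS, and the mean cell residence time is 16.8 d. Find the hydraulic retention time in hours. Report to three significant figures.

τ ≈ 2.81 h

Rearranging the biomass balance for a CMAS with decay, V = Y·Q·ΔS·θ_c / [X·(1+k_d θ_c)] = 0.506 × 680 × (147 − 7.17) × 16.8 / [3580 × (1 + 0.109 × 16.8)] = 8.08×10^5 / 10136 = 79.75 m³.
Hydraulic retention time τ = V/Q = 79.75 / 680 = 0.1173 d = 2.815 h.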